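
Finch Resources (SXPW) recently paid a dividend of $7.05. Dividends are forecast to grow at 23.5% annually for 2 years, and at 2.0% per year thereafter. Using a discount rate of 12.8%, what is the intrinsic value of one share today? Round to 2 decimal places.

$95.98

Two-stage DDM. Project D₁…D_2 at 0.235, terminal growth 0.02, discount at r = 0.128.
D_1 = 8.7067
D_2 = 10.7528
Terminal value at t=2: TV = D_3/(r−g) = 10.9679/(0.128−0.02) = 101.5546
P₀ = 8.7067/(1+0.128)^1 + 10.7528/(1+0.128)^2 + 101.5546/(1+0.128)^2 = 95.9841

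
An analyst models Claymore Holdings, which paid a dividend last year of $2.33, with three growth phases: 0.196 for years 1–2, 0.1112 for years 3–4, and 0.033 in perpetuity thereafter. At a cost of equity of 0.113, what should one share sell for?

$45.19

Three-stage DDM. Project D₁…D_4; terminal Gordon value at t=4 with g = 0.033; discount at r = 0.113.
D_1 = 2.7867
D_2 = 3.3329
D_3 = 3.7035
D_4 = 4.1153
TV_4 = 4.2511/(0.113−0.033) = 53.1390
P₀ = Σ Dₜ/(1+r)ᵗ + TV_4/(1+r)^4 = 45.1905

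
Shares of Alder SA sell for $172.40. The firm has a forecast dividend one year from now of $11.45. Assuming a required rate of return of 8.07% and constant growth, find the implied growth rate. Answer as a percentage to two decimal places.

From P₀ = D₁/(r − g), the implied growth is g = r − D₁/P₀.
g = 0.0807 − 11.45/172.40 = 0.0807 − 0.06642 = 0.01428

1.43%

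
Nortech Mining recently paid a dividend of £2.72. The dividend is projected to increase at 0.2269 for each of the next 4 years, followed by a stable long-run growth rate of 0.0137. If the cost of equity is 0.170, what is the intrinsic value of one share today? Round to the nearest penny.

Two-stage DDM. Project D₁…D_4 at 0.2269, terminal growth 0.0137, discount at r = 0.17.
D_1 = 3.3372
D_2 = 4.0944
D_3 = 5.0234
D_4 = 6.1632
Terminal value at t=4: TV = D_5/(r−g) = 6.2476/(0.17−0.0137) = 39.9720
P₀ = 3.3372/(1+0.17)^1 + 4.0944/(1+0.17)^2 + 5.0234/(1+0.17)^3 + 6.1632/(1+0.17)^4 + 39.9720/(1+0.17)^4 = 33.5998

£33.60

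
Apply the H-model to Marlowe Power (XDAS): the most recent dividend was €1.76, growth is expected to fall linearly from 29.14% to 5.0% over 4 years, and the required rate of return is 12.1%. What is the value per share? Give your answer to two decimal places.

H-model: P₀ = D₀[(1+g_L) + H(g_S−g_L)]/(r−g_L), with H = 4/2 = 2.
P₀ = 1.76 × [(1+0.05) + 2×(0.2914−0.05)] / (0.121−0.05)
   = 1.76 × 1.5328 / 0.071 = 37.9962

€38.00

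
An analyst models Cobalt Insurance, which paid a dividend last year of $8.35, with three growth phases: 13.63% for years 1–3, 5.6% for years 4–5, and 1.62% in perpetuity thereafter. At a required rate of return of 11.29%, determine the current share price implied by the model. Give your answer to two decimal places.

$126.65

Three-stage DDM. Project D₁…D_5; terminal Gordon value at t=5 with g = 0.0162; discount at r = 0.1129.
D_1 = 9.4881
D_2 = 10.7813
D_3 = 12.2508
D_4 = 12.9369
D_5 = 13.6613
TV_5 = 13.8827/(0.1129−0.0162) = 143.5642
P₀ = Σ Dₜ/(1+r)ᵗ + TV_5/(1+r)^5 = 126.6480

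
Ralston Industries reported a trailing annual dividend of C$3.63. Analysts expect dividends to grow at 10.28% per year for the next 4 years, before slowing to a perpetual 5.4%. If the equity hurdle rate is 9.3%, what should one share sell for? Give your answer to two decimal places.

C$116.52

Two-stage DDM. Project D₁…D_4 at 0.1028, terminal growth 0.054, discount at r = 0.093.
D_1 = 4.0032
D_2 = 4.4147
D_3 = 4.8685
D_4 = 5.3690
Terminal value at t=4: TV = D_5/(r−g) = 5.6589/(0.093−0.054) = 145.1008
P₀ = 4.0032/(1+0.093)^1 + 4.4147/(1+0.093)^2 + 4.8685/(1+0.093)^3 + 5.3690/(1+0.093)^4 + 145.1008/(1+0.093)^4 = 116.5175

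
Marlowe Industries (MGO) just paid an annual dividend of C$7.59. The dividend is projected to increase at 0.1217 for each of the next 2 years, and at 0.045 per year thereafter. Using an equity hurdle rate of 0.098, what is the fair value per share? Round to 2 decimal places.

Two-stage DDM. Project D₁…D_2 at 0.1217, terminal growth 0.045, discount at r = 0.098.
D_1 = 8.5137
D_2 = 9.5498
Terminal value at t=2: TV = D_3/(r−g) = 9.9796/(0.098−0.045) = 188.2936
P₀ = 8.5137/(1+0.098)^1 + 9.5498/(1+0.098)^2 + 188.2936/(1+0.098)^2 = 171.8570

C$171.86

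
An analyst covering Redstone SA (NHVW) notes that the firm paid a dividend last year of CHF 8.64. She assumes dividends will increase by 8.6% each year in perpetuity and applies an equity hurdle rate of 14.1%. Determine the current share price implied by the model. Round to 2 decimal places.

CHF 170.60

Gordon growth model: P₀ = D₁/(r − g). D₁ = 8.64 × (1 + 0.086) = 9.3830.
P₀ = 9.3830 / (0.141 − 0.086) = 9.3830 / 0.055 = 170.6007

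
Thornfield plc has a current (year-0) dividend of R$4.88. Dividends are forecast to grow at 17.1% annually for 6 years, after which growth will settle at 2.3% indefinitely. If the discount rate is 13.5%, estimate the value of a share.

R$86.47

Two-stage DDM. Project D₁…D_6 at 0.171, terminal growth 0.023, discount at r = 0.135.
D_1 = 5.7145
D_2 = 6.6917
D_3 = 7.8359
D_4 = 9.1759
D_5 = 10.7449
D_6 = 12.5823
Terminal value at t=6: TV = D_7/(r−g) = 12.8717/(0.135−0.023) = 114.9261
P₀ = 5.7145/(1+0.135)^1 + 6.6917/(1+0.135)^2 + 7.8359/(1+0.135)^3 + 9.1759/(1+0.135)^4 + 10.7449/(1+0.135)^5 + 12.5823/(1+0.135)^6 + 114.9261/(1+0.135)^6 = 86.4659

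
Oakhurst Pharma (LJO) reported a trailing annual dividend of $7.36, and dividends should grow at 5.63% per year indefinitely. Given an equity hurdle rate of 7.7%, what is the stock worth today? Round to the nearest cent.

$375.57

Gordon growth model: P₀ = D₁/(r − g). D₁ = 7.36 × (1 + 0.0563) = 7.7744.
P₀ = 7.7744 / (0.077 − 0.0563) = 7.7744 / 0.0207 = 375.5733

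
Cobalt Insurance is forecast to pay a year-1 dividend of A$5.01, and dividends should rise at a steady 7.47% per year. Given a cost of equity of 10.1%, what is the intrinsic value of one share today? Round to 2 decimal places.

Gordon growth model: P₀ = D₁/(r − g), with D₁ = 5.01 given directly.
P₀ = 5.0100 / (0.101 − 0.0747) = 5.0100 / 0.0263 = 190.4943

A$190.49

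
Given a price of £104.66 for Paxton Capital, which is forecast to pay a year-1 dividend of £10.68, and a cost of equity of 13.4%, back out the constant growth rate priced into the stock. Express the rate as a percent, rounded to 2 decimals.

3.20%

From P₀ = D₁/(r − g), the implied growth is g = r − D₁/P₀.
g = 0.134 − 10.68/104.66 = 0.134 − 0.10204 = 0.03196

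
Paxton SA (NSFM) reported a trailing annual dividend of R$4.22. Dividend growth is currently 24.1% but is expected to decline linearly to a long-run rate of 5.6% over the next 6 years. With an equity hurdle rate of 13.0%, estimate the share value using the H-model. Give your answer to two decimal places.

H-model: P₀ = D₀[(1+g_L) + H(g_S−g_L)]/(r−g_L), with H = 6/2 = 3.
P₀ = 4.22 × [(1+0.056) + 3×(0.241−0.056)] / (0.13−0.056)
   = 4.22 × 1.6110 / 0.074 = 91.8705

R$91.87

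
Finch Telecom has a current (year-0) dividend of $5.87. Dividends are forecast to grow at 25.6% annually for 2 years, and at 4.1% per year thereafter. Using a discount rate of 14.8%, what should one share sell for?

$81.81

Two-stage DDM. Project D₁…D_2 at 0.256, terminal growth 0.041, discount at r = 0.148.
D_1 = 7.3727
D_2 = 9.2601
Terminal value at t=2: TV = D_3/(r−g) = 9.6398/(0.148−0.041) = 90.0916
P₀ = 7.3727/(1+0.148)^1 + 9.2601/(1+0.148)^2 + 90.0916/(1+0.148)^2 = 81.8084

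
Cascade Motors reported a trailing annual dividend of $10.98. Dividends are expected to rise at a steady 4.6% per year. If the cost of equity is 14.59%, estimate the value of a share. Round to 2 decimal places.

Gordon growth model: P₀ = D₁/(r − g). D₁ = 10.98 × (1 + 0.046) = 11.4851.
P₀ = 11.4851 / (0.1459 − 0.046) = 11.4851 / 0.0999 = 114.9658

$114.97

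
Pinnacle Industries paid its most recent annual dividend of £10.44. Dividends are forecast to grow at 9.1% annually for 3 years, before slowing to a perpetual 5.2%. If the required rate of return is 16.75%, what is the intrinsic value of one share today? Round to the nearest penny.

£104.99

Two-stage DDM. Project D₁…D_3 at 0.091, terminal growth 0.052, discount at r = 0.1675.
D_1 = 11.3900
D_2 = 12.4265
D_3 = 13.5573
Terminal value at t=3: TV = D_4/(r−g) = 14.2623/(0.1675−0.052) = 123.4834
P₀ = 11.3900/(1+0.1675)^1 + 12.4265/(1+0.1675)^2 + 13.5573/(1+0.1675)^3 + 123.4834/(1+0.1675)^3 = 104.9876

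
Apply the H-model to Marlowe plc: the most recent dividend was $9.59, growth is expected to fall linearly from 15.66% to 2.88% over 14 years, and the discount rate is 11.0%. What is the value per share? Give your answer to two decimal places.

$227.16

H-model: P₀ = D₀[(1+g_L) + H(g_S−g_L)]/(r−g_L), with H = 14/2 = 7.
P₀ = 9.59 × [(1+0.0288) + 7×(0.1566−0.0288)] / (0.11−0.0288)
   = 9.59 × 1.9234 / 0.0812 = 227.1602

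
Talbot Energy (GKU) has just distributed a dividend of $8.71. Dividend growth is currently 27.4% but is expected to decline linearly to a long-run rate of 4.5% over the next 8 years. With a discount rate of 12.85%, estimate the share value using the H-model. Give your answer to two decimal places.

H-model: P₀ = D₀[(1+g_L) + H(g_S−g_L)]/(r−g_L), with H = 8/2 = 4.
P₀ = 8.71 × [(1+0.045) + 4×(0.274−0.045)] / (0.1285−0.045)
   = 8.71 × 1.9610 / 0.0835 = 204.5546

$204.55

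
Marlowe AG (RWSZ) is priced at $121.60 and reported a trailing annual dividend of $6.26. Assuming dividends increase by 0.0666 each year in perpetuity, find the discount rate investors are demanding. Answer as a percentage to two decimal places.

Rearranging the constant-growth DDM: r = D₁/P₀ + g.
D₁ = 6.26 × (1 + 0.0666) = 6.6769.
r = 6.6769 / 121.60 + 0.0666 = 0.05491 + 0.0666 = 0.12151

12.15%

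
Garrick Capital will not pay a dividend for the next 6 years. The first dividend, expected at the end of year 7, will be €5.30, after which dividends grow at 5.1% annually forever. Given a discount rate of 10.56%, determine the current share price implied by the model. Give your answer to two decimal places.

€53.15

Deferred-dividend DDM. At t=6 the remaining stream is a growing perpetuity with first payment D_7 = 5.30.
V_6 = D_7/(r−g) = 5.30/(0.1056−0.051) = 97.0696
P₀ = V_6/(1+r)^6 = 97.0696/(1+0.1056)^6 = 53.1490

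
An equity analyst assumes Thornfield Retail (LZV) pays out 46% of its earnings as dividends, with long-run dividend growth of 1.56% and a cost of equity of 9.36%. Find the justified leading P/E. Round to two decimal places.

5.90

Justified leading P/E = b/(r−g) = 0.46/(0.0936−0.0156) = 5.8974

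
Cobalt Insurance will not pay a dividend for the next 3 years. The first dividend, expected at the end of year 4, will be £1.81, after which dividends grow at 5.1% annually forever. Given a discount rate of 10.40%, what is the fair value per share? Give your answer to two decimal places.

Deferred-dividend DDM. At t=3 the remaining stream is a growing perpetuity with first payment D_4 = 1.81.
V_3 = D_4/(r−g) = 1.81/(0.104−0.051) = 34.1509
P₀ = V_3/(1+r)^3 = 34.1509/(1+0.104)^3 = 25.3802

£25.38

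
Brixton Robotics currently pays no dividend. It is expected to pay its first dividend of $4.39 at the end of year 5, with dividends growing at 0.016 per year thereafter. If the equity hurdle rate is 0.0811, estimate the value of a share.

Deferred-dividend DDM. At t=4 the remaining stream is a growing perpetuity with first payment D_5 = 4.39.
V_4 = D_5/(r−g) = 4.39/(0.0811−0.016) = 67.4347
P₀ = V_4/(1+r)^4 = 67.4347/(1+0.0811)^4 = 49.3651

$49.37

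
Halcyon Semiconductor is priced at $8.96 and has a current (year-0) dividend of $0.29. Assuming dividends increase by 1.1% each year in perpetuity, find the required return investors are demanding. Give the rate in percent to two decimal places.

4.37%

Rearranging the constant-growth DDM: r = D₁/P₀ + g.
D₁ = 0.29 × (1 + 0.011) = 0.2932.
r = 0.2932 / 8.96 + 0.011 = 0.03272 + 0.011 = 0.04372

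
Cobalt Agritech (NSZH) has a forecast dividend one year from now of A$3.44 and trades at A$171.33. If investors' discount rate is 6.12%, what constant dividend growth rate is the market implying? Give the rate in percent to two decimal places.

4.11%

From P₀ = D₁/(r − g), the implied growth is g = r − D₁/P₀.
g = 0.0612 − 3.44/171.33 = 0.0612 − 0.02008 = 0.04112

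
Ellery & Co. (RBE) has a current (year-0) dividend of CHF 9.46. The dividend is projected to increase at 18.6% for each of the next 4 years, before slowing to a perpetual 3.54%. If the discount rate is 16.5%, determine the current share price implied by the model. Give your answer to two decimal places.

CHF 120.75

Two-stage DDM. Project D₁…D_4 at 0.186, terminal growth 0.0354, discount at r = 0.165.
D_1 = 11.2196
D_2 = 13.3064
D_3 = 15.7814
D_4 = 18.7167
Terminal value at t=4: TV = D_5/(r−g) = 19.3793/(0.165−0.0354) = 149.5316
P₀ = 11.2196/(1+0.165)^1 + 13.3064/(1+0.165)^2 + 15.7814/(1+0.165)^3 + 18.7167/(1+0.165)^4 + 149.5316/(1+0.165)^4 = 120.7526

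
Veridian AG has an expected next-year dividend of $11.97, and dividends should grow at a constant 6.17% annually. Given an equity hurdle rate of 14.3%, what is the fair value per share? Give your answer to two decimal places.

Gordon growth model: P₀ = D₁/(r − g), with D₁ = 11.97 given directly.
P₀ = 11.9700 / (0.143 − 0.0617) = 11.9700 / 0.0813 = 147.2325

$147.23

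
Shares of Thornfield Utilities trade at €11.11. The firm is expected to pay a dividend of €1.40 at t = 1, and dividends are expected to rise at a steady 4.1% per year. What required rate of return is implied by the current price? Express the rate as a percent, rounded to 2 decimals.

16.70%

Rearranging the constant-growth DDM: r = D₁/P₀ + g.
r = 1.4000 / 11.11 + 0.041 = 0.12601 + 0.041 = 0.16701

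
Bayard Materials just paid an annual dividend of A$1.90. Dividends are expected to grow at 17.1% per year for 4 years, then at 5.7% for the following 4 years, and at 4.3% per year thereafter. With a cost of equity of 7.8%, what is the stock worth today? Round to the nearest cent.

A$92.33

Three-stage DDM. Project D₁…D_8; terminal Gordon value at t=8 with g = 0.043; discount at r = 0.078.
D_1 = 2.2249
D_2 = 2.6054
D_3 = 3.0509
D_4 = 3.5726
D_5 = 3.7762
D_6 = 3.9915
D_7 = 4.2190
D_8 = 4.4594
TV_8 = 4.6512/(0.078−0.043) = 132.8916
P₀ = Σ Dₜ/(1+r)ᵗ + TV_8/(1+r)^8 = 92.3331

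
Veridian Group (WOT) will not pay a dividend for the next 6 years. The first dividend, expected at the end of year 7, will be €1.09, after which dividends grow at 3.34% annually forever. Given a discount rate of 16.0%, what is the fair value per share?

Deferred-dividend DDM. At t=6 the remaining stream is a growing perpetuity with first payment D_7 = 1.09.
V_6 = D_7/(r−g) = 1.09/(0.16−0.0334) = 8.6098
P₀ = V_6/(1+r)^6 = 8.6098/(1+0.16)^6 = 3.5338

€3.53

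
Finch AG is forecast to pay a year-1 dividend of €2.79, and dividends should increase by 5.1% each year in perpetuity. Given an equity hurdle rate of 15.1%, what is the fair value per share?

Gordon growth model: P₀ = D₁/(r − g), with D₁ = 2.79 given directly.
P₀ = 2.7900 / (0.151 − 0.051) = 2.7900 / 0.1 = 27.9000

€27.90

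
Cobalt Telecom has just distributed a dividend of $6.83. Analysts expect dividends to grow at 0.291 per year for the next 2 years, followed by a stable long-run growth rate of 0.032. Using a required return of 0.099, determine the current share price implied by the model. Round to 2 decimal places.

Two-stage DDM. Project D₁…D_2 at 0.291, terminal growth 0.032, discount at r = 0.099.
D_1 = 8.8175
D_2 = 11.3834
Terminal value at t=2: TV = D_3/(r−g) = 11.7477/(0.099−0.032) = 175.3388
P₀ = 8.8175/(1+0.099)^1 + 11.3834/(1+0.099)^2 + 175.3388/(1+0.099)^2 = 162.6201

$162.62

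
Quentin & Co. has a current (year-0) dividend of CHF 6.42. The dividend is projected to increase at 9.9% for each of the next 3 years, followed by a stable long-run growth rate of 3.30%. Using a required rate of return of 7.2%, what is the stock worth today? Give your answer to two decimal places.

Two-stage DDM. Project D₁…D_3 at 0.099, terminal growth 0.033, discount at r = 0.072.
D_1 = 7.0556
D_2 = 7.7541
D_3 = 8.5217
Terminal value at t=3: TV = D_4/(r−g) = 8.8030/(0.072−0.033) = 225.7168
P₀ = 7.0556/(1+0.072)^1 + 7.7541/(1+0.072)^2 + 8.5217/(1+0.072)^3 + 225.7168/(1+0.072)^3 = 203.4694

CHF 203.47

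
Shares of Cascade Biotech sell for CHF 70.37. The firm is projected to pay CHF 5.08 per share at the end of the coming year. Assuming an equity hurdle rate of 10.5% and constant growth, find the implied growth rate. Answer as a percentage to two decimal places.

3.28%

From P₀ = D₁/(r − g), the implied growth is g = r − D₁/P₀.
g = 0.105 − 5.08/70.37 = 0.105 − 0.07219 = 0.03281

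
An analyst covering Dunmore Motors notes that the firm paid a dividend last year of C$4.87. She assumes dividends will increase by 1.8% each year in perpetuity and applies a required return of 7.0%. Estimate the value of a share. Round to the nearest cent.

C$95.34

Gordon growth model: P₀ = D₁/(r − g). D₁ = 4.87 × (1 + 0.018) = 4.9577.
P₀ = 4.9577 / (0.07 − 0.018) = 4.9577 / 0.052 = 95.3396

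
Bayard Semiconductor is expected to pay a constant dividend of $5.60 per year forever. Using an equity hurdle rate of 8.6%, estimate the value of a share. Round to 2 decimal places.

$65.12

Zero-growth DDM (perpetuity): P₀ = D/r = 5.60 / 0.086 = 65.1163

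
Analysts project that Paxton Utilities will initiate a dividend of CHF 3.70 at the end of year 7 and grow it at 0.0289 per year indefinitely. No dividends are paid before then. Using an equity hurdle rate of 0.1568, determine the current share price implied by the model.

Deferred-dividend DDM. At t=6 the remaining stream is a growing perpetuity with first payment D_7 = 3.70.
V_6 = D_7/(r−g) = 3.70/(0.1568−0.0289) = 28.9289
P₀ = V_6/(1+r)^6 = 28.9289/(1+0.1568)^6 = 12.0721

CHF 12.07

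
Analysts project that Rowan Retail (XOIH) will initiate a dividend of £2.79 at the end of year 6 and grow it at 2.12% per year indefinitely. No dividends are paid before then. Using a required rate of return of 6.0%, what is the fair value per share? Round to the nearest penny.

Deferred-dividend DDM. At t=5 the remaining stream is a growing perpetuity with first payment D_6 = 2.79.
V_5 = D_6/(r−g) = 2.79/(0.06−0.0212) = 71.9072
P₀ = V_5/(1+r)^5 = 71.9072/(1+0.06)^5 = 53.7333

£53.73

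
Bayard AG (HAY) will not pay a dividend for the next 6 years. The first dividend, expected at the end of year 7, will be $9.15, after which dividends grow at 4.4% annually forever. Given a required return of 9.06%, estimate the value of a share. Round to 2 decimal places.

$116.69

Deferred-dividend DDM. At t=6 the remaining stream is a growing perpetuity with first payment D_7 = 9.15.
V_6 = D_7/(r−g) = 9.15/(0.0906−0.044) = 196.3519
P₀ = V_6/(1+r)^6 = 196.3519/(1+0.0906)^6 = 116.6923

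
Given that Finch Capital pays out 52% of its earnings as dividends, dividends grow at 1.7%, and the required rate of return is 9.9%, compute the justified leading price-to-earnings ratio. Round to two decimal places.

Justified leading P/E = b/(r−g) = 0.52/(0.099−0.017) = 6.3415

6.34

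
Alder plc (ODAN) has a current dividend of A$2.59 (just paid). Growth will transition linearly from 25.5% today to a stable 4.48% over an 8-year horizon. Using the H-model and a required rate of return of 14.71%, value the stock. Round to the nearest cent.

A$47.74

H-model: P₀ = D₀[(1+g_L) + H(g_S−g_L)]/(r−g_L), with H = 8/2 = 4.
P₀ = 2.59 × [(1+0.0448) + 4×(0.255−0.0448)] / (0.1471−0.0448)
   = 2.59 × 1.8856 / 0.1023 = 47.7390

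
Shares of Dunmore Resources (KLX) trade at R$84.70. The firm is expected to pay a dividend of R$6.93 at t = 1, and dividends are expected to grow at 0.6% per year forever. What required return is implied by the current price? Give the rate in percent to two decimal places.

8.78%

Rearranging the constant-growth DDM: r = D₁/P₀ + g.
r = 6.9300 / 84.70 + 0.006 = 0.08182 + 0.006 = 0.08782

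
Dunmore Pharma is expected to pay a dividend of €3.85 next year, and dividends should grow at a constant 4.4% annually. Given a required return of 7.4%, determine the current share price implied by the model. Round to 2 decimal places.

Gordon growth model: P₀ = D₁/(r − g), with D₁ = 3.85 given directly.
P₀ = 3.8500 / (0.074 − 0.044) = 3.8500 / 0.03 = 128.3333

€128.33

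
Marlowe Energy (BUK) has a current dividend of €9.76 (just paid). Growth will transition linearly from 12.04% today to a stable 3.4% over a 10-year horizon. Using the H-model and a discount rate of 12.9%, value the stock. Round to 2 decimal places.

H-model: P₀ = D₀[(1+g_L) + H(g_S−g_L)]/(r−g_L), with H = 10/2 = 5.
P₀ = 9.76 × [(1+0.034) + 5×(0.1204−0.034)] / (0.129−0.034)
   = 9.76 × 1.4660 / 0.095 = 150.6122

€150.61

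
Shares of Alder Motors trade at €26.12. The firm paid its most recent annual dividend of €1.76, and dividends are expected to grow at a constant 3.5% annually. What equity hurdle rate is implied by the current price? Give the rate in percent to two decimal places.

Rearranging the constant-growth DDM: r = D₁/P₀ + g.
D₁ = 1.76 × (1 + 0.035) = 1.8216.
r = 1.8216 / 26.12 + 0.035 = 0.06974 + 0.035 = 0.10474

10.47%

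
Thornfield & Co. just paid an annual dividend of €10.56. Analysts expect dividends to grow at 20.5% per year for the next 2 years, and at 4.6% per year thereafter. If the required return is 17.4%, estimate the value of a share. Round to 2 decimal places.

Two-stage DDM. Project D₁…D_2 at 0.205, terminal growth 0.046, discount at r = 0.174.
D_1 = 12.7248
D_2 = 15.3334
Terminal value at t=2: TV = D_3/(r−g) = 16.0387/(0.174−0.046) = 125.3025
P₀ = 12.7248/(1+0.174)^1 + 15.3334/(1+0.174)^2 + 125.3025/(1+0.174)^2 = 112.8764

€112.88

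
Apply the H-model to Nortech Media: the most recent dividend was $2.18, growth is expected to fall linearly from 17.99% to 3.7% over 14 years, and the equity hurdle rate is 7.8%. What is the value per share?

$108.32

H-model: P₀ = D₀[(1+g_L) + H(g_S−g_L)]/(r−g_L), with H = 14/2 = 7.
P₀ = 2.18 × [(1+0.037) + 7×(0.1799−0.037)] / (0.078−0.037)
   = 2.18 × 2.0373 / 0.041 = 108.3247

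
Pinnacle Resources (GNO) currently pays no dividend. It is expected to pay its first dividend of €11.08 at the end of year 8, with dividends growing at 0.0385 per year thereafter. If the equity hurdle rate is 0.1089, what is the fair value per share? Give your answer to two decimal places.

€76.33

Deferred-dividend DDM. At t=7 the remaining stream is a growing perpetuity with first payment D_8 = 11.08.
V_7 = D_8/(r−g) = 11.08/(0.1089−0.0385) = 157.3864
P₀ = V_7/(1+r)^7 = 157.3864/(1+0.1089)^7 = 76.3344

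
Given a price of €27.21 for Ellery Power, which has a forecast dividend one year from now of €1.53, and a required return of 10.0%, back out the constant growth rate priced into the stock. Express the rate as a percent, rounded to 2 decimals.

From P₀ = D₁/(r − g), the implied growth is g = r − D₁/P₀.
g = 0.1 − 1.53/27.21 = 0.1 − 0.05623 = 0.04377

4.38%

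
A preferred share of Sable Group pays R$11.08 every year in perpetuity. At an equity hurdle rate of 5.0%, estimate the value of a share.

R$221.60

Zero-growth DDM (perpetuity): P₀ = D/r = 11.08 / 0.05 = 221.6000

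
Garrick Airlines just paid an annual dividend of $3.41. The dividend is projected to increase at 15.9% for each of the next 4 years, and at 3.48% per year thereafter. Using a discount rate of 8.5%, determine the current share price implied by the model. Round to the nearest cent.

$107.65

Two-stage DDM. Project D₁…D_4 at 0.159, terminal growth 0.0348, discount at r = 0.085.
D_1 = 3.9522
D_2 = 4.5806
D_3 = 5.3089
D_4 = 6.1530
Terminal value at t=4: TV = D_5/(r−g) = 6.3671/(0.085−0.0348) = 126.8355
P₀ = 3.9522/(1+0.085)^1 + 4.5806/(1+0.085)^2 + 5.3089/(1+0.085)^3 + 6.1530/(1+0.085)^4 + 126.8355/(1+0.085)^4 = 107.6511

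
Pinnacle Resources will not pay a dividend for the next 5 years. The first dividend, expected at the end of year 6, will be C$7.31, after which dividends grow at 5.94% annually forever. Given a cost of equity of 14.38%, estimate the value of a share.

C$44.24

Deferred-dividend DDM. At t=5 the remaining stream is a growing perpetuity with first payment D_6 = 7.31.
V_5 = D_6/(r−g) = 7.31/(0.1438−0.0594) = 86.6114
P₀ = V_5/(1+r)^5 = 86.6114/(1+0.1438)^5 = 44.2410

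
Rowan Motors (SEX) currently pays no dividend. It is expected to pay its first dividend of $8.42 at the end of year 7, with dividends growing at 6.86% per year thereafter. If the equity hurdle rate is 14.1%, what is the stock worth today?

Deferred-dividend DDM. At t=6 the remaining stream is a growing perpetuity with first payment D_7 = 8.42.
V_6 = D_7/(r−g) = 8.42/(0.141−0.0686) = 116.2983
P₀ = V_6/(1+r)^6 = 116.2983/(1+0.141)^6 = 52.7060

$52.71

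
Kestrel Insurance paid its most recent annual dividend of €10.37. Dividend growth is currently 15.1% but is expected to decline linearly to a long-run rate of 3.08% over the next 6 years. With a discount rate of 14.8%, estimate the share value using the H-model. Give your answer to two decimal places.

H-model: P₀ = D₀[(1+g_L) + H(g_S−g_L)]/(r−g_L), with H = 6/2 = 3.
P₀ = 10.37 × [(1+0.0308) + 3×(0.151−0.0308)] / (0.148−0.0308)
   = 10.37 × 1.3914 / 0.1172 = 123.1128

€123.11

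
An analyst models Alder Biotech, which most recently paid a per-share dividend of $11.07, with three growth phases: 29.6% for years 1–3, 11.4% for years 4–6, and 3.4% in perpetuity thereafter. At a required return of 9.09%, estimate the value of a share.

$464.60

Three-stage DDM. Project D₁…D_6; terminal Gordon value at t=6 with g = 0.034; discount at r = 0.0909.
D_1 = 14.3467
D_2 = 18.5933
D_3 = 24.0970
D_4 = 26.8440
D_5 = 29.9043
D_6 = 33.3133
TV_6 = 34.4460/(0.0909−0.034) = 605.3778
P₀ = Σ Dₜ/(1+r)ᵗ + TV_6/(1+r)^6 = 464.5958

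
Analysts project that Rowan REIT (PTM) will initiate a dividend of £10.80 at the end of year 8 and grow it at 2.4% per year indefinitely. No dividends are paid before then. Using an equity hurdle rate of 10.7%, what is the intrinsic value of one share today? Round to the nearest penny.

£63.87

Deferred-dividend DDM. At t=7 the remaining stream is a growing perpetuity with first payment D_8 = 10.80.
V_7 = D_8/(r−g) = 10.80/(0.107−0.024) = 130.1205
P₀ = V_7/(1+r)^7 = 130.1205/(1+0.107)^7 = 63.8723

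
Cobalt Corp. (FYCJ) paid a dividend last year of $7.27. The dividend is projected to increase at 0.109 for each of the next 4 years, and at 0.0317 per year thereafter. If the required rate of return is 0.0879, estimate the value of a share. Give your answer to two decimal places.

$174.64

Two-stage DDM. Project D₁…D_4 at 0.109, terminal growth 0.0317, discount at r = 0.0879.
D_1 = 8.0624
D_2 = 8.9412
D_3 = 9.9158
D_4 = 10.9967
Terminal value at t=4: TV = D_5/(r−g) = 11.3452/(0.0879−0.0317) = 201.8728
P₀ = 8.0624/(1+0.0879)^1 + 8.9412/(1+0.0879)^2 + 9.9158/(1+0.0879)^3 + 10.9967/(1+0.0879)^4 + 201.8728/(1+0.0879)^4 = 174.6368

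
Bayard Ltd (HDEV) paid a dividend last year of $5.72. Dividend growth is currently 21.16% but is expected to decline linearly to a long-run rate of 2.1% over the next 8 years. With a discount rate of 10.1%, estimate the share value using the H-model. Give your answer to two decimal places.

$127.51

H-model: P₀ = D₀[(1+g_L) + H(g_S−g_L)]/(r−g_L), with H = 8/2 = 4.
P₀ = 5.72 × [(1+0.021) + 4×(0.2116−0.021)] / (0.101−0.021)
   = 5.72 × 1.7834 / 0.08 = 127.5131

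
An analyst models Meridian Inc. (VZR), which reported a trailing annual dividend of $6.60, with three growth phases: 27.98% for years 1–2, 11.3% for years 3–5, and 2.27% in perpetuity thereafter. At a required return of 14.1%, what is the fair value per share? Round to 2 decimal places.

$106.04

Three-stage DDM. Project D₁…D_5; terminal Gordon value at t=5 with g = 0.0227; discount at r = 0.141.
D_1 = 8.4467
D_2 = 10.8101
D_3 = 12.0316
D_4 = 13.3912
D_5 = 14.9044
TV_5 = 15.2427/(0.141−0.0227) = 128.8478
P₀ = Σ Dₜ/(1+r)ᵗ + TV_5/(1+r)^5 = 106.0406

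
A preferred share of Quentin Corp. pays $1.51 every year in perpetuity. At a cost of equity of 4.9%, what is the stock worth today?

$30.82

Zero-growth DDM (perpetuity): P₀ = D/r = 1.51 / 0.049 = 30.8163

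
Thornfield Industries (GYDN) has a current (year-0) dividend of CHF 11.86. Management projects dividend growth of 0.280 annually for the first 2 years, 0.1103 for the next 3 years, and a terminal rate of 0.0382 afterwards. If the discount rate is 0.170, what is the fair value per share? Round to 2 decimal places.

CHF 161.11

Three-stage DDM. Project D₁…D_5; terminal Gordon value at t=5 with g = 0.0382; discount at r = 0.17.
D_1 = 15.1808
D_2 = 19.4314
D_3 = 21.5747
D_4 = 23.9544
D_5 = 26.5966
TV_5 = 27.6126/(0.17−0.0382) = 209.5035
P₀ = Σ Dₜ/(1+r)ᵗ + TV_5/(1+r)^5 = 161.1117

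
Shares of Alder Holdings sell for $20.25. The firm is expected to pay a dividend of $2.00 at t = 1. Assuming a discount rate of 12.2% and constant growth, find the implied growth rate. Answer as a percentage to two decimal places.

2.32%

From P₀ = D₁/(r − g), the implied growth is g = r − D₁/P₀.
g = 0.122 − 2.00/20.25 = 0.122 − 0.09877 = 0.02323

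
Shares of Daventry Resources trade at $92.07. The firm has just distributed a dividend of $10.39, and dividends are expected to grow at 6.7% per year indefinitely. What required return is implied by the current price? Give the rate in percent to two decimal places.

18.74%

Rearranging the constant-growth DDM: r = D₁/P₀ + g.
D₁ = 10.39 × (1 + 0.067) = 11.0861.
r = 11.0861 / 92.07 + 0.067 = 0.12041 + 0.067 = 0.18741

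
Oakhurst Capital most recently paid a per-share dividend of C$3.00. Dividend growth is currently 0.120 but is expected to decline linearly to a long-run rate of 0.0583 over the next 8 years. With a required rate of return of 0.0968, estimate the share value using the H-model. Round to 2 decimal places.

H-model: P₀ = D₀[(1+g_L) + H(g_S−g_L)]/(r−g_L), with H = 8/2 = 4.
P₀ = 3.00 × [(1+0.0583) + 4×(0.12−0.0583)] / (0.0968−0.0583)
   = 3.00 × 1.3051 / 0.0385 = 101.6961

C$101.70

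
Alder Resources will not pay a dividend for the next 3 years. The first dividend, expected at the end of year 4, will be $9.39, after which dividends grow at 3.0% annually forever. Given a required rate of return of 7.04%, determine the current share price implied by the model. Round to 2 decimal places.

$189.52

Deferred-dividend DDM. At t=3 the remaining stream is a growing perpetuity with first payment D_4 = 9.39.
V_3 = D_4/(r−g) = 9.39/(0.0704−0.03) = 232.4257
P₀ = V_3/(1+r)^3 = 232.4257/(1+0.0704)^3 = 189.5160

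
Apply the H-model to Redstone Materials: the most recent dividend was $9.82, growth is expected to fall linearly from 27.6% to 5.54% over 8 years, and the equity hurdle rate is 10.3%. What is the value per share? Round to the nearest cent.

$399.77

H-model: P₀ = D₀[(1+g_L) + H(g_S−g_L)]/(r−g_L), with H = 8/2 = 4.
P₀ = 9.82 × [(1+0.0554) + 4×(0.276−0.0554)] / (0.103−0.0554)
   = 9.82 × 1.9378 / 0.0476 = 399.7730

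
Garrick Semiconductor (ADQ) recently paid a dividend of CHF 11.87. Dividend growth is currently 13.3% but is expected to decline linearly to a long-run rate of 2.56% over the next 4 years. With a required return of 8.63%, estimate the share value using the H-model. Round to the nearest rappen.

H-model: P₀ = D₀[(1+g_L) + H(g_S−g_L)]/(r−g_L), with H = 4/2 = 2.
P₀ = 11.87 × [(1+0.0256) + 2×(0.133−0.0256)] / (0.0863−0.0256)
   = 11.87 × 1.2404 / 0.0607 = 242.5626

CHF 242.56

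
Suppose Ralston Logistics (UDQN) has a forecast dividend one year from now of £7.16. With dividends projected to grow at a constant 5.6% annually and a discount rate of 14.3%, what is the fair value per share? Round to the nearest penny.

Gordon growth model: P₀ = D₁/(r − g), with D₁ = 7.16 given directly.
P₀ = 7.1600 / (0.143 − 0.056) = 7.1600 / 0.087 = 82.2989

£82.30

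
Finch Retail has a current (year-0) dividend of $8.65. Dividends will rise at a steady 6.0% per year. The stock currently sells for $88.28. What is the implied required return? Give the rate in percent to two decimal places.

Rearranging the constant-growth DDM: r = D₁/P₀ + g.
D₁ = 8.65 × (1 + 0.06) = 9.1690.
r = 9.1690 / 88.28 + 0.06 = 0.10386 + 0.06 = 0.16386

16.39%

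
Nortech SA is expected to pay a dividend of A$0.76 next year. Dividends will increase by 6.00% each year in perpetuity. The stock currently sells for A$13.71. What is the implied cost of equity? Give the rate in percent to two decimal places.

Rearranging the constant-growth DDM: r = D₁/P₀ + g.
r = 0.7600 / 13.71 + 0.06 = 0.05543 + 0.06 = 0.11543

11.54%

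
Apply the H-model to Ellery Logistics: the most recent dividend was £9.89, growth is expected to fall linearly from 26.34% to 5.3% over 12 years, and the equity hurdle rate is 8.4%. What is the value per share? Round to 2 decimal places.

£738.69

H-model: P₀ = D₀[(1+g_L) + H(g_S−g_L)]/(r−g_L), with H = 12/2 = 6.
P₀ = 9.89 × [(1+0.053) + 6×(0.2634−0.053)] / (0.084−0.053)
   = 9.89 × 2.3154 / 0.031 = 738.6873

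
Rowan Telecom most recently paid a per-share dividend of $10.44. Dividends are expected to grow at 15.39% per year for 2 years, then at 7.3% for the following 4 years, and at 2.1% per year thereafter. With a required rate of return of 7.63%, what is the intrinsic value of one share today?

$289.67

Three-stage DDM. Project D₁…D_6; terminal Gordon value at t=6 with g = 0.021; discount at r = 0.0763.
D_1 = 12.0467
D_2 = 13.9007
D_3 = 14.9155
D_4 = 16.0043
D_5 = 17.1726
D_6 = 18.4262
TV_6 = 18.8131/(0.0763−0.021) = 340.2016
P₀ = Σ Dₜ/(1+r)ᵗ + TV_6/(1+r)^6 = 289.6692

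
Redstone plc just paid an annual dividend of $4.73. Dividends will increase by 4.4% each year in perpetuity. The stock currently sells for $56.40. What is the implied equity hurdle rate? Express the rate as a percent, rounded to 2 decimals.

Rearranging the constant-growth DDM: r = D₁/P₀ + g.
D₁ = 4.73 × (1 + 0.044) = 4.9381.
r = 4.9381 / 56.40 + 0.044 = 0.08756 + 0.044 = 0.13156

13.16%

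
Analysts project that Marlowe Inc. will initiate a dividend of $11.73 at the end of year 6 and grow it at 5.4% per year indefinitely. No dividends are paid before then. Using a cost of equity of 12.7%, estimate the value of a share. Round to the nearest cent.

Deferred-dividend DDM. At t=5 the remaining stream is a growing perpetuity with first payment D_6 = 11.73.
V_5 = D_6/(r−g) = 11.73/(0.127−0.054) = 160.6849
P₀ = V_5/(1+r)^5 = 160.6849/(1+0.127)^5 = 88.3803

$88.38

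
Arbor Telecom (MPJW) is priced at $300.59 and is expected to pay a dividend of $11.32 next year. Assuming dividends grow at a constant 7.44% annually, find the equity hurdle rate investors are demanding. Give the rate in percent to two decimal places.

Rearranging the constant-growth DDM: r = D₁/P₀ + g.
r = 11.3200 / 300.59 + 0.0744 = 0.03766 + 0.0744 = 0.11206

11.21%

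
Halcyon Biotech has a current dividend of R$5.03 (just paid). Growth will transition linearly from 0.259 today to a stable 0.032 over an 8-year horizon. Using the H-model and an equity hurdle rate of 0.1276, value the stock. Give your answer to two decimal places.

R$102.07

H-model: P₀ = D₀[(1+g_L) + H(g_S−g_L)]/(r−g_L), with H = 8/2 = 4.
P₀ = 5.03 × [(1+0.032) + 4×(0.259−0.032)] / (0.1276−0.032)
   = 5.03 × 1.9400 / 0.0956 = 102.0732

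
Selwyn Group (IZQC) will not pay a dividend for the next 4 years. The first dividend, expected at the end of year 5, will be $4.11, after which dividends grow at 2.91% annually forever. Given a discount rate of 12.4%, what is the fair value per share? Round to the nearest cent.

$27.13

Deferred-dividend DDM. At t=4 the remaining stream is a growing perpetuity with first payment D_5 = 4.11.
V_4 = D_5/(r−g) = 4.11/(0.124−0.0291) = 43.3087
P₀ = V_4/(1+r)^4 = 43.3087/(1+0.124)^4 = 27.1338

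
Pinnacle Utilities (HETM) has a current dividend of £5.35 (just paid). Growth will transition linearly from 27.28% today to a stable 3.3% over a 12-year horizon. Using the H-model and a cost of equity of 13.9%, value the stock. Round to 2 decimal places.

H-model: P₀ = D₀[(1+g_L) + H(g_S−g_L)]/(r−g_L), with H = 12/2 = 6.
P₀ = 5.35 × [(1+0.033) + 6×(0.2728−0.033)] / (0.139−0.033)
   = 5.35 × 2.4718 / 0.106 = 124.7559

£124.76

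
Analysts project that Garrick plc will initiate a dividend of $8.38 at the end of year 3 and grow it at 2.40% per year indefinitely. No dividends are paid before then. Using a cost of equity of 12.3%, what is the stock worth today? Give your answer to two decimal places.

$67.12

Deferred-dividend DDM. At t=2 the remaining stream is a growing perpetuity with first payment D_3 = 8.38.
V_2 = D_3/(r−g) = 8.38/(0.123−0.024) = 84.6465
P₀ = V_2/(1+r)^2 = 84.6465/(1+0.123)^2 = 67.1196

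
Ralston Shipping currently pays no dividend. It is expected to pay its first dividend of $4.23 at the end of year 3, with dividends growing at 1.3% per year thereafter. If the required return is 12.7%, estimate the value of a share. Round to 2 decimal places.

Deferred-dividend DDM. At t=2 the remaining stream is a growing perpetuity with first payment D_3 = 4.23.
V_2 = D_3/(r−g) = 4.23/(0.127−0.013) = 37.1053
P₀ = V_2/(1+r)^2 = 37.1053/(1+0.127)^2 = 29.2138

$29.21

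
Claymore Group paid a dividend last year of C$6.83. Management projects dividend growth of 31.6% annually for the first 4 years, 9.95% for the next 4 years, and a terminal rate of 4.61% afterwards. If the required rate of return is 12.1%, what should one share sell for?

Three-stage DDM. Project D₁…D_8; terminal Gordon value at t=8 with g = 0.0461; discount at r = 0.121.
D_1 = 8.9883
D_2 = 11.8286
D_3 = 15.5664
D_4 = 20.4854
D_5 = 22.5237
D_6 = 24.7648
D_7 = 27.2289
D_8 = 29.9382
TV_8 = 31.3183/(0.121−0.0461) = 418.1351
P₀ = Σ Dₜ/(1+r)ᵗ + TV_8/(1+r)^8 = 258.5789

C$258.58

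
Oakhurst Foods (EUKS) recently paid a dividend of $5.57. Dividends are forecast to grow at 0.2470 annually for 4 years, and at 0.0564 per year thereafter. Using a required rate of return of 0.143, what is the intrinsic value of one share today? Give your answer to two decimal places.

$124.09

Two-stage DDM. Project D₁…D_4 at 0.247, terminal growth 0.0564, discount at r = 0.143.
D_1 = 6.9458
D_2 = 8.6614
D_3 = 10.8008
D_4 = 13.4686
Terminal value at t=4: TV = D_5/(r−g) = 14.2282/(0.143−0.0564) = 164.2977
P₀ = 6.9458/(1+0.143)^1 + 8.6614/(1+0.143)^2 + 10.8008/(1+0.143)^3 + 13.4686/(1+0.143)^4 + 164.2977/(1+0.143)^4 = 124.0907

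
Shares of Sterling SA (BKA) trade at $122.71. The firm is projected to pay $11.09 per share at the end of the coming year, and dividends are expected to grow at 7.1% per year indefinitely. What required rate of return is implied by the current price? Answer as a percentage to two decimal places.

Rearranging the constant-growth DDM: r = D₁/P₀ + g.
r = 11.0900 / 122.71 + 0.071 = 0.09038 + 0.071 = 0.16138

16.14%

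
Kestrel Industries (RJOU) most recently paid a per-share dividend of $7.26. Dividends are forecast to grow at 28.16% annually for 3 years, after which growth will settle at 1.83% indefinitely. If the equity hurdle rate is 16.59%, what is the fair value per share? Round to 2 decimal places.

Two-stage DDM. Project D₁…D_3 at 0.2816, terminal growth 0.0183, discount at r = 0.1659.
D_1 = 9.3044
D_2 = 11.9245
D_3 = 15.2825
Terminal value at t=3: TV = D_4/(r−g) = 15.5622/(0.1659−0.0183) = 105.4347
P₀ = 9.3044/(1+0.1659)^1 + 11.9245/(1+0.1659)^2 + 15.2825/(1+0.1659)^3 + 105.4347/(1+0.1659)^3 = 92.9231

$92.92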